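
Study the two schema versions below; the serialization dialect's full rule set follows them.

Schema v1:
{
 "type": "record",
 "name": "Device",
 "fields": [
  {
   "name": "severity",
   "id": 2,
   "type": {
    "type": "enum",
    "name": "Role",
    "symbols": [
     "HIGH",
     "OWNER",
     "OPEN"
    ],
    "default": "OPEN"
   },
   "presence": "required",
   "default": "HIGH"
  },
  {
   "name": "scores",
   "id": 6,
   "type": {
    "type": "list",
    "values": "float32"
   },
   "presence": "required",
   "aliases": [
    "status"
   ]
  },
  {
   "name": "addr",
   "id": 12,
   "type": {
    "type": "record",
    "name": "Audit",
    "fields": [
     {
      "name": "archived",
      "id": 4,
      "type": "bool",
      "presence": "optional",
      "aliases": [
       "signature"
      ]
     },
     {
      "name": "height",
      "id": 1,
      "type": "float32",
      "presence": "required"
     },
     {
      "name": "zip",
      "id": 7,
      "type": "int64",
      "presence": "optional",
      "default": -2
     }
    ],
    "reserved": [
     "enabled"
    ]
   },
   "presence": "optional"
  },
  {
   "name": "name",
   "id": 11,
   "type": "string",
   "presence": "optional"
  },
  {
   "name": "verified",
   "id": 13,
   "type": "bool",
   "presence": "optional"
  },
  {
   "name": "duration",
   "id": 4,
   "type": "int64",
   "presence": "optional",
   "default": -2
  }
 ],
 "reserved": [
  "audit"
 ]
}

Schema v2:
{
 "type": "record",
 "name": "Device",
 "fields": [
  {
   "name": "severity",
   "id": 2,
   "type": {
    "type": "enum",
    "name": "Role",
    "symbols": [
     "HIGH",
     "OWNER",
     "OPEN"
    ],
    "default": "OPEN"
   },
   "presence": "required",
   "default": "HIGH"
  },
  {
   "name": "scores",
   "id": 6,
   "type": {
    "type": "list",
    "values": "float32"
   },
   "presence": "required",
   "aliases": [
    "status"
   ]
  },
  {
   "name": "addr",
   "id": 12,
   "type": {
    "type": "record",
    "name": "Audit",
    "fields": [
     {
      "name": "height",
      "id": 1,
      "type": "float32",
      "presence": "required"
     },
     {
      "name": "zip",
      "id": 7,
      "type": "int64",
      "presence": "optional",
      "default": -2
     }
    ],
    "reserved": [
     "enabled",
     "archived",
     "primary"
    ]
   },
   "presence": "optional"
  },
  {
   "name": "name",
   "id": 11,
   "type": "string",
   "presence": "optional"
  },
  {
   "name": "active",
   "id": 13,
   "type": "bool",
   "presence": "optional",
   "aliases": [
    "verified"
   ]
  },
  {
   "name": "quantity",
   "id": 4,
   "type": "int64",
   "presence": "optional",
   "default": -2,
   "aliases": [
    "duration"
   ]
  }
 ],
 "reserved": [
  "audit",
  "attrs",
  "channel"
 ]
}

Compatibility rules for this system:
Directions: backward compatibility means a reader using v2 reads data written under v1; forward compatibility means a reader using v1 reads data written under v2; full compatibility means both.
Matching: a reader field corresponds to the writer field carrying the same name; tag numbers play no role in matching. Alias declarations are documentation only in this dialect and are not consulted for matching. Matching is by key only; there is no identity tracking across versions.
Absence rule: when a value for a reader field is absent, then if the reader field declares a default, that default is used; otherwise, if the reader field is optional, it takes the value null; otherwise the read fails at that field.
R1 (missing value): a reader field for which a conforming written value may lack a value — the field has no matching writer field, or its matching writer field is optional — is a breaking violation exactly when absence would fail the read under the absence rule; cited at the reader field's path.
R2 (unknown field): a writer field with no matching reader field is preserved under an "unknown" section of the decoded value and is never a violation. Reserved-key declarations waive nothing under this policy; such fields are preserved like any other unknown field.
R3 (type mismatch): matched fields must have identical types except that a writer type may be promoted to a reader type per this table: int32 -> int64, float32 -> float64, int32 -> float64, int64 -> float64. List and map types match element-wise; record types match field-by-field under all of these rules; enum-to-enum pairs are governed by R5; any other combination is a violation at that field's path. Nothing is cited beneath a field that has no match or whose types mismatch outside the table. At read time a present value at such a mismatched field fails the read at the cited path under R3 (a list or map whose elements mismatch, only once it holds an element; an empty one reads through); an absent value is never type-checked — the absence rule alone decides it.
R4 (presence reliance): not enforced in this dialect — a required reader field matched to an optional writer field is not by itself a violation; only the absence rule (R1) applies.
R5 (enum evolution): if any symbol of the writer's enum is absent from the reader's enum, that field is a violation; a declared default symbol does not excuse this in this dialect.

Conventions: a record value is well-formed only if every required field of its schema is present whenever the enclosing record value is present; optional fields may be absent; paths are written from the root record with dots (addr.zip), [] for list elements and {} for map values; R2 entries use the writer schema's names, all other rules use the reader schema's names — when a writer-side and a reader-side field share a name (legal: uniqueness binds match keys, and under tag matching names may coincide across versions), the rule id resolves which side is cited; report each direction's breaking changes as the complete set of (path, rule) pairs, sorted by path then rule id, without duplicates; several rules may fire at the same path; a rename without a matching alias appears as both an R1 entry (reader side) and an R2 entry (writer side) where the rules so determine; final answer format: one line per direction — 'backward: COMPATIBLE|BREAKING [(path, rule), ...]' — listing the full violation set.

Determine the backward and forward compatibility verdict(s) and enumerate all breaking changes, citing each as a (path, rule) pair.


each type pair in Device: writer, then reader
backward analysis of Device with v2 as reader and v1 as writer:
  Role -> Role, writer required: severity aligns to severity
  list<float32> -> list<float32>, writer required: scores aligns to scores
  Audit -> Audit, writer optional: addr aligns to addr
  string -> string, writer optional: name aligns to name
  no writer field matches reader active
  no writer field matches reader quantity
  leftover writer field: verified
  leftover writer field: duration
  float32 -> float32, writer required: addr.height aligns to addr.height
  int64 -> int64, writer optional: addr.zip aligns to addr.zip
  leftover writer field: addr.archived
  => backward: COMPATIBLE
forward analysis of Device with v1 as reader and v2 as writer:
  Role -> Role, writer required: severity aligns to severity
  list<float32> -> list<float32>, writer required: scores aligns to scores
  Audit -> Audit, writer optional: addr aligns to addr
  string -> string, writer optional: name aligns to name
  no writer field matches reader verified
  no writer field matches reader duration
  leftover writer field: active
  leftover writer field: quantity
  no writer field matches reader addr.archived
  float32 -> float32, writer required: addr.height aligns to addr.height
  int64 -> int64, writer optional: addr.zip aligns to addr.zip
  => forward: COMPATIBLE

backward: COMPATIBLE []; forward: COMPATIBLE []


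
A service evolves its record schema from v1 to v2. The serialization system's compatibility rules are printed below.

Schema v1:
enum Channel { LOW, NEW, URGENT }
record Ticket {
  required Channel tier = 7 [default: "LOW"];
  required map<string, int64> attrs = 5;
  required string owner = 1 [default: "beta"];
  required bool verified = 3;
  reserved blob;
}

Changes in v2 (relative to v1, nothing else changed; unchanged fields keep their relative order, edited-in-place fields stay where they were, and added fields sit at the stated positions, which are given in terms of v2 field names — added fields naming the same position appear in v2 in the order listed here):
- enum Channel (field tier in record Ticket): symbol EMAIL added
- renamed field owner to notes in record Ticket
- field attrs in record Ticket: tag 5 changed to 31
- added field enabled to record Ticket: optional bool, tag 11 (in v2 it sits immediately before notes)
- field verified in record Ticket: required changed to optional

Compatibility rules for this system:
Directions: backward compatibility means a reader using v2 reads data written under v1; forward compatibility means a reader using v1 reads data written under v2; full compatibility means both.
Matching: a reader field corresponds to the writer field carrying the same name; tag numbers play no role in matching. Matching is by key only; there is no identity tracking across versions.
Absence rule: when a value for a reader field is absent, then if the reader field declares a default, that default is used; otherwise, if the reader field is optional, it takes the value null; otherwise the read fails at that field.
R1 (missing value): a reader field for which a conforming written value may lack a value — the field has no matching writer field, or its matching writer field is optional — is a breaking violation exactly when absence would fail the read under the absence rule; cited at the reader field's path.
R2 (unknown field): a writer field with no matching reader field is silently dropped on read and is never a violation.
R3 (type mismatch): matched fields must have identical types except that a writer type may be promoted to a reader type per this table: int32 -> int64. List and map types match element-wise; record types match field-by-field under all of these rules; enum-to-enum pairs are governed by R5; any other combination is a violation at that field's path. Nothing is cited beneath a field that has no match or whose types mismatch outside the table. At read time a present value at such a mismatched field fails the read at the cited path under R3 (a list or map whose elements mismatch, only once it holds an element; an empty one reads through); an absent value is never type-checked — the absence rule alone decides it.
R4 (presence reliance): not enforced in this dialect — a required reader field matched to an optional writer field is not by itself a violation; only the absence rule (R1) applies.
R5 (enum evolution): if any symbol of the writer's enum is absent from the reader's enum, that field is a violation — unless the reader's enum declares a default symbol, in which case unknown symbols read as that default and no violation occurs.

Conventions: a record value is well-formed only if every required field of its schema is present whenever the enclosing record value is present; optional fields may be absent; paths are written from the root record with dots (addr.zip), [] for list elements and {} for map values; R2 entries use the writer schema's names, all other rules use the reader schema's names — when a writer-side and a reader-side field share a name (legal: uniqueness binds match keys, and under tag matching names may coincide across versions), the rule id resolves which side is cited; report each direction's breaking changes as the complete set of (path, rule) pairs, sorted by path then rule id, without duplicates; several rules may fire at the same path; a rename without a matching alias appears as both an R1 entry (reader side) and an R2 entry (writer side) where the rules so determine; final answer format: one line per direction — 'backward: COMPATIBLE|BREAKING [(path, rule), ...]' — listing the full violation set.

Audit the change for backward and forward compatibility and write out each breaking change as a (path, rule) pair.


backward: COMPATIBLE []; forward: BREAKING [(tier, R5), (verified, R1)]

in Ticket below, arrows point writer -> reader
backward on Ticket — v2 reading data written by v1:
  Channel -> Channel, writer required: tier aligns to tier
  map<string, int64> -> map<string, int64>, writer required: attrs aligns to attrs
  enabled has no writer counterpart
  notes has no writer counterpart
  bool -> bool, writer required: verified aligns to verified
  writer owner: unknown to reader
  => backward: COMPATIBLE
forward on Ticket — v1 reading data written by v2:
  Channel -> Channel, writer required: tier aligns to tier
  map<string, int64> -> map<string, int64>, writer required: attrs aligns to attrs
  owner has no writer counterpart
  bool -> bool, writer optional: verified aligns to verified
  writer enabled: unknown to reader
  writer notes: unknown to reader
  breaking: (tier, R5)
  breaking: (verified, R1)
  forward on Ticket therefore BREAKING (2)


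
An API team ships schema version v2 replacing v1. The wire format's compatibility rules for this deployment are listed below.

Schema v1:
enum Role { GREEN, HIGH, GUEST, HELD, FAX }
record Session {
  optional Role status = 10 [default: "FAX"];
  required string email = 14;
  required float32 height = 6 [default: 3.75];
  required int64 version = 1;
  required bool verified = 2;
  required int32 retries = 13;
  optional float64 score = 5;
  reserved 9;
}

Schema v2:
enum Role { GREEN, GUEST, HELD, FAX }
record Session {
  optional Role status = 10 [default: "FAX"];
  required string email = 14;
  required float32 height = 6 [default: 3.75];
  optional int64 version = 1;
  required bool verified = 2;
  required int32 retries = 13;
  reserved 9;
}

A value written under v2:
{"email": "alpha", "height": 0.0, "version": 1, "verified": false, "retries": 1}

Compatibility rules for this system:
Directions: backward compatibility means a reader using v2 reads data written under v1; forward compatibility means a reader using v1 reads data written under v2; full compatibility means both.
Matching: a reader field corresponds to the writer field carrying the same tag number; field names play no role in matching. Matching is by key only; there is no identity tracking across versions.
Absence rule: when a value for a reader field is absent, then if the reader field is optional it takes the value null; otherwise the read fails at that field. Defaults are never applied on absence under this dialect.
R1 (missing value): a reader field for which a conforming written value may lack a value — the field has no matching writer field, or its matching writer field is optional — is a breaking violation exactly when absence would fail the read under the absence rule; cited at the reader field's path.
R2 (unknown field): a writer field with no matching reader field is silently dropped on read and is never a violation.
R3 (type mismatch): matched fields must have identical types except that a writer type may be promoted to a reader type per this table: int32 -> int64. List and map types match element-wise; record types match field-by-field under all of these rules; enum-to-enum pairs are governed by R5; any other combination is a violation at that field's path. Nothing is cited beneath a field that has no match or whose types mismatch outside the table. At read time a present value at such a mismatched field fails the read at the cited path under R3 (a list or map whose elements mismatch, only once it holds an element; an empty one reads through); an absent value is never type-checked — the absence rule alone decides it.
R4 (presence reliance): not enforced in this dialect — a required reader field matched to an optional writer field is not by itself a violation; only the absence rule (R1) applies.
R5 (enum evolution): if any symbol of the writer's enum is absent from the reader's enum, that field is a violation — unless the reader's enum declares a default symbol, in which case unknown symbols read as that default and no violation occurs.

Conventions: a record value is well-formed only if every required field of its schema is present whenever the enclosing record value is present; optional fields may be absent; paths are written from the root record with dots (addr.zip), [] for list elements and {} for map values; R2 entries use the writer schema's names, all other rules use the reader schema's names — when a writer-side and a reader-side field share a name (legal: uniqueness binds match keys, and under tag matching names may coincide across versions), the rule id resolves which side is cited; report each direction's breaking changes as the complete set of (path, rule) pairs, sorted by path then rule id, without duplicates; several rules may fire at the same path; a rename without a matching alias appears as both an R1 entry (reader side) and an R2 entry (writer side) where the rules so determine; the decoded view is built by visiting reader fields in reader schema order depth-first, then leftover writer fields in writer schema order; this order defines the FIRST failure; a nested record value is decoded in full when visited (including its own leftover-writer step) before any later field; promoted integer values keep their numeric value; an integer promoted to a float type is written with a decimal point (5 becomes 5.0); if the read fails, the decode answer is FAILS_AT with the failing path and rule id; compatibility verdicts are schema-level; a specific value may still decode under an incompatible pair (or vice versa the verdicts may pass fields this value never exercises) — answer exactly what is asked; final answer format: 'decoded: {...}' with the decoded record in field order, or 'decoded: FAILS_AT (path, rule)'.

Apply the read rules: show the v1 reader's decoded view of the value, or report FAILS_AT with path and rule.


decoded: {"status": null, "email": "alpha", "height": 0.0, "version": 1, "verified": false, "retries": 1, "score": null}

the writer's type comes first in each Session pair
decoding the Session value with the v1 reader:
  status := null (missing; optional => null)
  email := "alpha"
  height := 0.0
  version := 1
  verified := false
  retries := 1
  score := null (missing; optional => null)
  => decoded: {"status": null, "email": "alpha", "height": 0.0, "version": 1, "verified": false, "retries": 1, "score": null}
the rest of the Session diff is inert for this question:
  enum Role (field status in record Session): symbol HIGH removed -> shifts the Session verdicts, not this decode
  field version in record Session: required changed to optional -> shifts the Session verdicts, not this decode
  removed field score from record Session -> triggers nothing under the printed rules; the Session answer is the same either way


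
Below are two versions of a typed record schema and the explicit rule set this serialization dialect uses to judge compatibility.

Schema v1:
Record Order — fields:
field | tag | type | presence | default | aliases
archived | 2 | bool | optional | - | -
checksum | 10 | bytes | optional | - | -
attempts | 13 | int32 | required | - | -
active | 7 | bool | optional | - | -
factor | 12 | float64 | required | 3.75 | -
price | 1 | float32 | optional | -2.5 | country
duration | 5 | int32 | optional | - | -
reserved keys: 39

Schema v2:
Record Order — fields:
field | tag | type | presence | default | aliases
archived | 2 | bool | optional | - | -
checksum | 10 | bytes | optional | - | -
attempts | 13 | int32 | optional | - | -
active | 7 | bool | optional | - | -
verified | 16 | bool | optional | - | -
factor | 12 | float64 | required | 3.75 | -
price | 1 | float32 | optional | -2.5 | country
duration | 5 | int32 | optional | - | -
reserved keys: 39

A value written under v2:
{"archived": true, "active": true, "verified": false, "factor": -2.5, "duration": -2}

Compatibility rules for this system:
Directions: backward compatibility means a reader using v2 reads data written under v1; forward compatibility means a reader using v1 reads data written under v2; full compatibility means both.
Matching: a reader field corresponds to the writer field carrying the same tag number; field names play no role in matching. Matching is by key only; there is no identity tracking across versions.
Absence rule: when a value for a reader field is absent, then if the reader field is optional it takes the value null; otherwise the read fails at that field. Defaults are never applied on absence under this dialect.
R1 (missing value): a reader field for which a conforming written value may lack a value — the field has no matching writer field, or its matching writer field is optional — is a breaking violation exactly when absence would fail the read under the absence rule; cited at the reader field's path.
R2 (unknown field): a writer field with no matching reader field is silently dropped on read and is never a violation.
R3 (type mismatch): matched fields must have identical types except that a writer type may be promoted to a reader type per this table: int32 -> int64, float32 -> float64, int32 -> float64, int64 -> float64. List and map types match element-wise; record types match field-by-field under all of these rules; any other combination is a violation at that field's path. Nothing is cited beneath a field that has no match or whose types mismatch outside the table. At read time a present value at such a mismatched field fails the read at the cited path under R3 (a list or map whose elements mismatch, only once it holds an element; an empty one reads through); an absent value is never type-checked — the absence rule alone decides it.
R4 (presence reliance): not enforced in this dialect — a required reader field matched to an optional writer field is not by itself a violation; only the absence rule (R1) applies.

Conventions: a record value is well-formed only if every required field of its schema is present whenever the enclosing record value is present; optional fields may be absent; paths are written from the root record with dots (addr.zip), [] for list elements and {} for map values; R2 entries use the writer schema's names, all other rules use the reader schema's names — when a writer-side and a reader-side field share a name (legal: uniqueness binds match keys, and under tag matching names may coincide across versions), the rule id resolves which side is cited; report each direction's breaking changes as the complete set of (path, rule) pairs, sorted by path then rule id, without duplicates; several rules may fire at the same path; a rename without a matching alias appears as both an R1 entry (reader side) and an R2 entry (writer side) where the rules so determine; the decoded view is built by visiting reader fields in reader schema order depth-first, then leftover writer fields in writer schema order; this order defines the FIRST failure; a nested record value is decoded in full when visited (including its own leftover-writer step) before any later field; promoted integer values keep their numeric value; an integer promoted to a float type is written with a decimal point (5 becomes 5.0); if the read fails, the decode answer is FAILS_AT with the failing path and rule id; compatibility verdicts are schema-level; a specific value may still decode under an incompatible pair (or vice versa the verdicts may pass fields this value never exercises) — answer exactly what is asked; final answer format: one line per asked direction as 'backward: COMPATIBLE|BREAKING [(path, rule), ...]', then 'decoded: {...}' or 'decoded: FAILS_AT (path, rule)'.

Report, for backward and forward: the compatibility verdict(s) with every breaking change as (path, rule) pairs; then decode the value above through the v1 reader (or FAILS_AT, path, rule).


in Order below, arrows point writer -> reader
backward analysis of Order with v2 as reader and v1 as writer:
  archived: bool -> bool, writer optional; from archived
  checksum: bytes -> bytes, writer optional; from checksum
  attempts: int32 -> int32, writer required; from attempts
  active: bool -> bool, writer optional; from active
  verified: no writer match
  factor: float64 -> float64, writer required; from factor
  price: float32 -> float32, writer optional; from price
  duration: int32 -> int32, writer optional; from duration
  => backward: COMPATIBLE
forward analysis of Order with v1 as reader and v2 as writer:
  archived: bool -> bool, writer optional; from archived
  checksum: bytes -> bytes, writer optional; from checksum
  attempts: int32 -> int32, writer optional; from attempts
  active: bool -> bool, writer optional; from active
  factor: float64 -> float64, writer required; from factor
  price: float32 -> float32, writer optional; from price
  duration: int32 -> int32, writer optional; from duration
  leftover writer field: verified
  rule R1 violated at attempts
  => 1 violation(s): forward is BREAKING for Order
decode walk for Order under reader schema v1:
  archived := true
  checksum := null (not supplied -> null)
  read fails at attempts under R1 (no fill)
  => FAILS_AT (attempts, R1)

backward: COMPATIBLE []; forward: BREAKING [(attempts, R1)]; decoded: FAILS_AT (attempts, R1)


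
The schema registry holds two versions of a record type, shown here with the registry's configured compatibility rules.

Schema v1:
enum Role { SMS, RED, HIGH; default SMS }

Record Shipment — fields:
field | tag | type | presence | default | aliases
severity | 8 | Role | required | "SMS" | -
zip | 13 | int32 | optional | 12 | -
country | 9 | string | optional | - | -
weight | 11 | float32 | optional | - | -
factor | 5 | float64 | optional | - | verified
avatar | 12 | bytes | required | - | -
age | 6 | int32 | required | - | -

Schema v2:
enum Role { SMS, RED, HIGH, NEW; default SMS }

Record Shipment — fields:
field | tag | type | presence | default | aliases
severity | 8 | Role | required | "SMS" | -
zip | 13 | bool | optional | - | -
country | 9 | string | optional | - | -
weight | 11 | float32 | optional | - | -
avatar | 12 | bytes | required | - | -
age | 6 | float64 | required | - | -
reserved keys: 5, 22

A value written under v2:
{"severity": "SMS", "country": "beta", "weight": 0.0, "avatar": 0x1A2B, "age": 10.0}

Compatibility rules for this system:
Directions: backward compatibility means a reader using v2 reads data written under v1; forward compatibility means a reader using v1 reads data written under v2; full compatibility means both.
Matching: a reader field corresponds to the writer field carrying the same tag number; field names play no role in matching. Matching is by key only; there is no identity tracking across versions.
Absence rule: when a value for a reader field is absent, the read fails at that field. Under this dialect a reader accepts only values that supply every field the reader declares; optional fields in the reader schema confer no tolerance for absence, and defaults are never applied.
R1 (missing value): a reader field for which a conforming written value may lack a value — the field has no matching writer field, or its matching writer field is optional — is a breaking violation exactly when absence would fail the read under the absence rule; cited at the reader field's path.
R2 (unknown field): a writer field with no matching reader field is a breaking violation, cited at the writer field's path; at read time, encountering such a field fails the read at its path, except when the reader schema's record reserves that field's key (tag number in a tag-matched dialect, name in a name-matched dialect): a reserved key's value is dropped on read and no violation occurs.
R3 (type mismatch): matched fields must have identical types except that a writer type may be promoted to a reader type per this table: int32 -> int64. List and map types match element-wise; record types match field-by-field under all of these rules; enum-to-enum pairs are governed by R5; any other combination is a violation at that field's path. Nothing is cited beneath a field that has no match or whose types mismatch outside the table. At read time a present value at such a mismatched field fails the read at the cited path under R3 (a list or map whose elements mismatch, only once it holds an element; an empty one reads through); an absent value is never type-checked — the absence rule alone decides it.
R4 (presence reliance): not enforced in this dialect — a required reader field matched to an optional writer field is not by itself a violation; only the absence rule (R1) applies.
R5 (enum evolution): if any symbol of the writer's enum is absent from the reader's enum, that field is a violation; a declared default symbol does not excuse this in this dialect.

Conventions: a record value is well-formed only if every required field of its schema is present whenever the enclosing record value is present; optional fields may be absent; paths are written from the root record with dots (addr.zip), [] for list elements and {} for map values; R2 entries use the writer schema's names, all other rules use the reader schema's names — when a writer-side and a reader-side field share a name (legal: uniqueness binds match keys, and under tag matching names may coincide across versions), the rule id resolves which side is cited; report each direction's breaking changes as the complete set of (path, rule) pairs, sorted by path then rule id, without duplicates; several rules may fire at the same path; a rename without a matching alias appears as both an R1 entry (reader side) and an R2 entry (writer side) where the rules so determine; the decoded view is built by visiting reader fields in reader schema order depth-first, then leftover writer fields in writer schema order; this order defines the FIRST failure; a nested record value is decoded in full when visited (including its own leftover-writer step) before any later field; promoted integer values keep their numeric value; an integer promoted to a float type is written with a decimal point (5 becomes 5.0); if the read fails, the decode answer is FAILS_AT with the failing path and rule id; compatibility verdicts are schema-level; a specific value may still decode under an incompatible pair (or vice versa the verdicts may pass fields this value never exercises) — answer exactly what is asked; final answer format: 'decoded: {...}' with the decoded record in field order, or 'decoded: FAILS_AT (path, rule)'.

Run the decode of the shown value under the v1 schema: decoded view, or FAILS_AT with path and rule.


the writer's type comes first in each Shipment pair
decode walk for Shipment under reader schema v1:
  severity := "SMS"
  read fails at zip under R1 (no fill)
  => FAILS_AT (zip, R1)
checking off the Shipment differences that do not matter here:
  removed field factor from record Shipment (its key 5 joins the reserved list) -> matters for Shipment compatibility verdicts, not for this value's decode
  enum Role (field severity in record Shipment): symbol NEW added -> matters for Shipment compatibility verdicts, not for this value's decode
  field age in record Shipment: type int32 changed to float64 -> matters for Shipment compatibility verdicts, not for this value's decode

decoded: FAILS_AT (zip, R1)


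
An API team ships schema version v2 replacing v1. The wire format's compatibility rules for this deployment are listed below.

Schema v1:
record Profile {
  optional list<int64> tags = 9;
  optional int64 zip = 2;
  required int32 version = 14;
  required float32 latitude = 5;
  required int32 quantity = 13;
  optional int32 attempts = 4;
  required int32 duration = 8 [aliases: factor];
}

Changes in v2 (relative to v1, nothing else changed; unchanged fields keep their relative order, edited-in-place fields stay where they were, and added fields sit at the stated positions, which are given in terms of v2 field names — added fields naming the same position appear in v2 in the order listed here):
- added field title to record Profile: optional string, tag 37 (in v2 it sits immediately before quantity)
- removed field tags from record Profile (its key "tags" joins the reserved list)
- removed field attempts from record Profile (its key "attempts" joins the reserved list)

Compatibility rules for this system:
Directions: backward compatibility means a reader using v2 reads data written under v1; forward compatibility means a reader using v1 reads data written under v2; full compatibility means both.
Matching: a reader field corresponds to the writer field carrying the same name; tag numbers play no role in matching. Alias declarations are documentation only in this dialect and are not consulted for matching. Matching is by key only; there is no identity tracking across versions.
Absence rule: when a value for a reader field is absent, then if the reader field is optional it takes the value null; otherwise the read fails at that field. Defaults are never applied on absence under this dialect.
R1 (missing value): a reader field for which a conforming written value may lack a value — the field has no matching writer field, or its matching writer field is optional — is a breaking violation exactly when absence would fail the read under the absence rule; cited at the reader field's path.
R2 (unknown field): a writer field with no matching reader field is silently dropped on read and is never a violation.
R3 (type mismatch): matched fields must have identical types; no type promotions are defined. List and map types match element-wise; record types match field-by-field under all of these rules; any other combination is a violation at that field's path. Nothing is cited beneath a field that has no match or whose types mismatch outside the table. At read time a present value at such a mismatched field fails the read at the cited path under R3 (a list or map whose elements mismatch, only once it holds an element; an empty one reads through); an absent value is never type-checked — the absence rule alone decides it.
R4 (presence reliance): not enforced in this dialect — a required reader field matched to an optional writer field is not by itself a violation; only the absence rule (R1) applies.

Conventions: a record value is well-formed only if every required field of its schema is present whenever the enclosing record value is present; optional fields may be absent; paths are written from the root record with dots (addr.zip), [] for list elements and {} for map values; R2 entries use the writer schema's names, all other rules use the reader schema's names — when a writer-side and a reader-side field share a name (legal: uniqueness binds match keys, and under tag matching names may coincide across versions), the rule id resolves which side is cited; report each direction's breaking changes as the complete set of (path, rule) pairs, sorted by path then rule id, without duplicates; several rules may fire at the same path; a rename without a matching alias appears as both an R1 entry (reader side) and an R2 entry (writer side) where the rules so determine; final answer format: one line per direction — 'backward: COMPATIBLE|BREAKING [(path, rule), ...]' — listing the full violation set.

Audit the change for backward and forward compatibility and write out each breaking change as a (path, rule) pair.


backward: COMPATIBLE []; forward: COMPATIBLE []

arrows below run writer -> reader for Profile
backward pass over Profile, reader schema v2, writer schema v1:
  zip: int64 -> int64, writer optional; from zip
  version: int32 -> int32, writer required; from version
  latitude: float32 -> float32, writer required; from latitude
  title has no writer counterpart
  quantity: int32 -> int32, writer required; from quantity
  duration: int32 -> int32, writer required; from duration
  writer tags: unknown to reader
  writer attempts: unknown to reader
  => backward verdict for Profile: COMPATIBLE, no violations
forward pass over Profile, reader schema v1, writer schema v2:
  tags has no writer counterpart
  zip: int64 -> int64, writer optional; from zip
  version: int32 -> int32, writer required; from version
  latitude: float32 -> float32, writer required; from latitude
  quantity: int32 -> int32, writer required; from quantity
  attempts has no writer counterpart
  duration: int32 -> int32, writer required; from duration
  writer title: unknown to reader
  => forward verdict for Profile: COMPATIBLE, no violations


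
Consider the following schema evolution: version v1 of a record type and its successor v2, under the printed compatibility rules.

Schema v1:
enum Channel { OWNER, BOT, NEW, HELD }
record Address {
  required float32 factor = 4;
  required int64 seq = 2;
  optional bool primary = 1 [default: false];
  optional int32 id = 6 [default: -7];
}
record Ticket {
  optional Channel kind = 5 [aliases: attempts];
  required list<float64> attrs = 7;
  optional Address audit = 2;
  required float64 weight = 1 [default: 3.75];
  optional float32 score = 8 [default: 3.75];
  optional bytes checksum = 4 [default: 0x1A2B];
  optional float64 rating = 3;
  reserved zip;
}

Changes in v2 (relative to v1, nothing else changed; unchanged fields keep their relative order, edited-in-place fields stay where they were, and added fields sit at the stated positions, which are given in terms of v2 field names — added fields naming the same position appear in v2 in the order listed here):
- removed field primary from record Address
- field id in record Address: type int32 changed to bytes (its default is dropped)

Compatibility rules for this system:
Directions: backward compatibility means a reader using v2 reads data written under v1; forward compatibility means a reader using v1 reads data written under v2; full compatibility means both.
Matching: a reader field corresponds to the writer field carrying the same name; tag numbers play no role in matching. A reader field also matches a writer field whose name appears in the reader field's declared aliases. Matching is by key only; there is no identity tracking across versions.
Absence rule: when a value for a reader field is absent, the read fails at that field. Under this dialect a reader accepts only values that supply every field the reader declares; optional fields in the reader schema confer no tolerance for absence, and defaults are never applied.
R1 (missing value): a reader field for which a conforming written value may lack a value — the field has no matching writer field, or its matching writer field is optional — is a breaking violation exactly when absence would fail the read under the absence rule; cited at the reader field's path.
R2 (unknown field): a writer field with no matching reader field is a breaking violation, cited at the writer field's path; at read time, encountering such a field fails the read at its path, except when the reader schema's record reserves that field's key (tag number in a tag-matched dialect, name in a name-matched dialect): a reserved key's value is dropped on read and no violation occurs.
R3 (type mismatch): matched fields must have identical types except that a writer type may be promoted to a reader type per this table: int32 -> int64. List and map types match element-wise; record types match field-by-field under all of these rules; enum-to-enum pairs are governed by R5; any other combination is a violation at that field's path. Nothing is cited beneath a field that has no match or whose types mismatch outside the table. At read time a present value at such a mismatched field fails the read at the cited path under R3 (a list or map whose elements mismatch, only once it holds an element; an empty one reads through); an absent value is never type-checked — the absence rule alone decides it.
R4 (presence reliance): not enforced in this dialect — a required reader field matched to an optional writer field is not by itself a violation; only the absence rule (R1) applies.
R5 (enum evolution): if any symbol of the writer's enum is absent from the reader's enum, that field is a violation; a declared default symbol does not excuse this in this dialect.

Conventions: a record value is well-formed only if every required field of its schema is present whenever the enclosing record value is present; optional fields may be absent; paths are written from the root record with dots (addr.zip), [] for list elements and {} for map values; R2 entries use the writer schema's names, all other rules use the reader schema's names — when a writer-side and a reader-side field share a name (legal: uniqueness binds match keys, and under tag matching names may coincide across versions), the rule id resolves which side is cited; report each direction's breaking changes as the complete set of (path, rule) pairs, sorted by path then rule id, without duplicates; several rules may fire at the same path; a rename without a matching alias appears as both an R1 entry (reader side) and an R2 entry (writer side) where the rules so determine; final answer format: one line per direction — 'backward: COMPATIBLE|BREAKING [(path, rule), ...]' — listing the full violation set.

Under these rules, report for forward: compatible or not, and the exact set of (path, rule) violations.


in Ticket below, arrows point writer -> reader
forward analysis of Ticket with v1 as reader and v2 as writer:
  writer optional, Channel -> Channel: reader kind maps from writer kind
  writer required, list<float64> -> list<float64>: reader attrs maps from writer attrs
  writer optional, Address -> Address: reader audit maps from writer audit
  writer required, float64 -> float64: reader weight maps from writer weight
  writer optional, float32 -> float32: reader score maps from writer score
  writer optional, bytes -> bytes: reader checksum maps from writer checksum
  writer optional, float64 -> float64: reader rating maps from writer rating
  writer required, float32 -> float32: reader audit.factor maps from writer audit.factor
  writer required, int64 -> int64: reader audit.seq maps from writer audit.seq
  audit.primary has no writer counterpart
  writer optional, bytes -> int32: reader audit.id maps from writer audit.id
  violation R1 at audit
  violation R1 at audit.id
  violation R3 at audit.id
  violation R1 at audit.primary
  violation R1 at checksum
  violation R1 at kind
  violation R1 at rating
  violation R1 at score
  => 8 violation(s): forward is BREAKING for Ticket
remaining Ticket differences; none change what is asked:
  removed field primary from record Address -> fires only in the backward direction of Ticket, which is not asked here

forward: BREAKING [(audit, R1), (audit.id, R1), (audit.id, R3), (audit.primary, R1), (checksum, R1), (kind, R1), (rating, R1), (score, R1)]
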